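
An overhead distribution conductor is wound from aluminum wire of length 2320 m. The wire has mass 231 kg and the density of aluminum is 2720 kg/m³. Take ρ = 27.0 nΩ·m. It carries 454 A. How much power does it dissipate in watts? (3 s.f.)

3.53×10^5 W

ρ = 27.0 nΩ·m = 2.70×10^-8 Ω·m
A = m/(density·L) = 231/(2720×2320) = 3.6606e-05 m²
R = ρL/A = (2.70×10^-8)(2320)/(3.6606e-05) = 1.711 Ω
P = I²R = (454)² × 1.711 = 3.53×10^5 W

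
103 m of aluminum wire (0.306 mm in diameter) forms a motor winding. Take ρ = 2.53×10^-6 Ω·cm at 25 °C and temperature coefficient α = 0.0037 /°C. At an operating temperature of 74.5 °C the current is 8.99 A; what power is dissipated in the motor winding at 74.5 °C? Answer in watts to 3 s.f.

3390 W

ρ = 2.53×10^-6 Ω·cm = 2.53×10^-8 Ω·m
A = π(d/2)² = π(1.5300e-04 m)² = 7.354e-08 m²
R₍25₎ = ρL/A = (2.53×10^-8)(103)/(7.354e-08) = 35.43 Ω
R₍74.5₎ = R₍25₎(1 + αΔT) = 35.43 × (1 + 0.0037×49.5) = 41.92 Ω
P = I²R = (8.99)² × 41.92 = 3390 W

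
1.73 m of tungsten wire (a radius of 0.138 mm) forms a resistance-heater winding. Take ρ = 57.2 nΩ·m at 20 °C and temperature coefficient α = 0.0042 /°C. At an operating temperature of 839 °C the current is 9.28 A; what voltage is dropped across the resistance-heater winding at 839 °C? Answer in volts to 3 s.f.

68.1 V

ρ = 57.2 nΩ·m = 5.72×10^-8 Ω·m
A = πr² = π(1.3800e-04 m)² = 5.983e-08 m²
R₍20₎ = ρL/A = (5.72×10^-8)(1.73)/(5.983e-08) = 1.654 Ω
R₍839₎ = R₍20₎(1 + αΔT) = 1.654 × (1 + 0.0042×819) = 7.343 Ω
V = IR = 9.28 × 7.343 = 68.1 V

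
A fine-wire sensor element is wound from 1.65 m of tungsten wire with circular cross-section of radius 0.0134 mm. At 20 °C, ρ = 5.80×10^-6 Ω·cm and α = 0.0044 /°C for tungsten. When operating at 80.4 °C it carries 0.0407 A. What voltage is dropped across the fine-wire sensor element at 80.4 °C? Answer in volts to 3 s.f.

ρ = 5.80×10^-6 Ω·cm = 5.80×10^-8 Ω·m
A = πr² = π(1.3400e-05 m)² = 5.641e-10 m²
R₍20₎ = ρL/A = (5.80×10^-8)(1.65)/(5.641e-10) = 169.6 Ω
R₍80.4₎ = R₍20₎(1 + αΔT) = 169.6 × (1 + 0.0044×60.4) = 214.7 Ω
V = IR = 0.0407 × 214.7 = 8.74 V

8.74 V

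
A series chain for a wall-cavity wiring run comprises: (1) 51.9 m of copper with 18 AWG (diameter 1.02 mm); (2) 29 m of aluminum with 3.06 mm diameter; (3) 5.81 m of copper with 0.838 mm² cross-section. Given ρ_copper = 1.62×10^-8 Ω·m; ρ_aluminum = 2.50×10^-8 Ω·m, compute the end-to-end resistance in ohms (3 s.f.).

Seg 1: A = π(1.02/2 mm)² = π(5.1000e-04 m)² = 8.171e-07 m²
R_1 = (1.62×10^-8)(51.9)/(8.171e-07) = 1.029 Ω
Seg 2: A = π(d/2)² = π(1.5300e-03 m)² = 7.354e-06 m²
R_2 = (2.50×10^-8)(29)/(7.354e-06) = 0.09858 Ω
Seg 3: A = 0.838 mm² = 8.380e-07 m²
R_3 = (1.62×10^-8)(5.81)/(8.380e-07) = 0.1123 Ω
R_total = R_1 + R_2 + R_3 = 1.24 Ω

1.24 Ω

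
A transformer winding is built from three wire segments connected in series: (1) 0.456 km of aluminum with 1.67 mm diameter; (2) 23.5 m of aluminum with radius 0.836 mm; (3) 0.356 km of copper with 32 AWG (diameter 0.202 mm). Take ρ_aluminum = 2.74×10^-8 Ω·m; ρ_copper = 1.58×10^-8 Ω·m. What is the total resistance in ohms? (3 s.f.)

182 Ω

Seg 1: A = π(d/2)² = π(8.3500e-04 m)² = 2.190e-06 m²
R_1 = (2.74×10^-8)(456)/(2.190e-06) = 5.704 Ω
Seg 2: A = πr² = π(8.3600e-04 m)² = 2.196e-06 m²
R_2 = (2.74×10^-8)(23.5)/(2.196e-06) = 0.2933 Ω
Seg 3: A = π(0.202/2 mm)² = π(1.0100e-04 m)² = 3.205e-08 m²
R_3 = (1.58×10^-8)(356)/(3.205e-08) = 175.5 Ω
R_total = R_1 + R_2 + R_3 = 182 Ω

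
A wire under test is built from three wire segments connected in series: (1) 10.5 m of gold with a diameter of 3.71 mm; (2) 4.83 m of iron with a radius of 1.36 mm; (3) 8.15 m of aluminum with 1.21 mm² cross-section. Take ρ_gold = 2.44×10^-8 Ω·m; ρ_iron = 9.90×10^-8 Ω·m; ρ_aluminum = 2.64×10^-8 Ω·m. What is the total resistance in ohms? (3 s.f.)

Seg 1: A = π(d/2)² = π(1.8550e-03 m)² = 1.081e-05 m²
R_1 = (2.44×10^-8)(10.5)/(1.081e-05) = 0.0237 Ω
Seg 2: A = πr² = π(1.3600e-03 m)² = 5.811e-06 m²
R_2 = (9.90×10^-8)(4.83)/(5.811e-06) = 0.08229 Ω
Seg 3: A = 1.21 mm² = 1.210e-06 m²
R_3 = (2.64×10^-8)(8.15)/(1.210e-06) = 0.1778 Ω
R_total = R_1 + R_2 + R_3 = 0.284 Ω

0.284 Ω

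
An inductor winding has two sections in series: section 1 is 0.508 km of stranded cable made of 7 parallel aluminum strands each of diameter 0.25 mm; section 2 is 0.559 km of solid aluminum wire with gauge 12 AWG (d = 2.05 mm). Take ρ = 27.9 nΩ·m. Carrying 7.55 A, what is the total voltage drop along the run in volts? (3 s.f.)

ρ = 27.9 nΩ·m = 2.79×10^-8 Ω·m
Section 1: A_strand = π(1.2500e-04)² = 4.909e-08 m²; R₁ = ρL/(N·A_s) = (2.79×10^-8)(508)/(7×4.909e-08) = 41.25 Ω
Section 2: A = π(2.05/2 mm)² = π(1.0250e-03 m)² = 3.301e-06 m²
R₂ = (2.79×10^-8)(559)/(3.301e-06) = 4.725 Ω
R = R₁ + R₂ = 45.97 Ω
V = IR = 7.55 × 45.97 = 347 V

347 V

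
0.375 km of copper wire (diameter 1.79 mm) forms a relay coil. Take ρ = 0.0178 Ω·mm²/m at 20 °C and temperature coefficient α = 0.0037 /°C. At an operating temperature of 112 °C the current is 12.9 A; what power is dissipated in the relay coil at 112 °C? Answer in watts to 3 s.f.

592 W

ρ = 0.0178 Ω·mm²/m = 1.78×10^-8 Ω·m
A = π(d/2)² = π(8.9500e-04 m)² = 2.516e-06 m²
R₍20₎ = ρL/A = (1.78×10^-8)(375)/(2.516e-06) = 2.652 Ω
R₍112₎ = R₍20₎(1 + αΔT) = 2.652 × (1 + 0.0037×92) = 3.555 Ω
P = I²R = (12.9)² × 3.555 = 592 W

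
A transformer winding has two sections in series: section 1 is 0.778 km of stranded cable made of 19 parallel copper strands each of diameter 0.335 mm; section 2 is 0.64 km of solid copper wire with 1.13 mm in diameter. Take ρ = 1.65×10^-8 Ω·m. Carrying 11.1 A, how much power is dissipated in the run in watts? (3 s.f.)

Section 1: A_strand = π(1.6750e-04)² = 8.814e-08 m²; R₁ = ρL/(N·A_s) = (1.65×10^-8)(778)/(19×8.814e-08) = 7.665 Ω
Section 2: A = π(d/2)² = π(5.6500e-04 m)² = 1.003e-06 m²
R₂ = (1.65×10^-8)(640)/(1.003e-06) = 10.53 Ω
R = R₁ + R₂ = 18.2 Ω
P = I²R = (11.1)² × 18.2 = 2240 W

2240 W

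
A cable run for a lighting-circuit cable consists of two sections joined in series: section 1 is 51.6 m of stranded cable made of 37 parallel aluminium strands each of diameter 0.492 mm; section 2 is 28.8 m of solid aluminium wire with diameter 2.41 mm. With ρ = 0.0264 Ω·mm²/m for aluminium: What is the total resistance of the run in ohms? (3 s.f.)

ρ = 0.0264 Ω·mm²/m = 2.64×10^-8 Ω·m
Section 1: A_strand = π(2.4600e-04)² = 1.901e-07 m²; R₁ = ρL/(N·A_s) = (2.64×10^-8)(51.6)/(37×1.901e-07) = 0.1937 Ω
Section 2: A = π(d/2)² = π(1.2050e-03 m)² = 4.562e-06 m²
R₂ = (2.64×10^-8)(28.8)/(4.562e-06) = 0.1667 Ω
R = R₁ + R₂ = 0.360 Ω

0.360 Ω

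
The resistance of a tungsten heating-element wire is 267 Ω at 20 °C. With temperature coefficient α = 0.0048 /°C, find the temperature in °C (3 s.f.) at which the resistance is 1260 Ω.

795 °C

R = R₀(1 + α(T − T₀)) ⇒ T = T₀ + (R/R₀ − 1)/α
T = 20 + (1260/267 − 1)/0.0048 = 20 + (3.719)/0.0048 = 795 °C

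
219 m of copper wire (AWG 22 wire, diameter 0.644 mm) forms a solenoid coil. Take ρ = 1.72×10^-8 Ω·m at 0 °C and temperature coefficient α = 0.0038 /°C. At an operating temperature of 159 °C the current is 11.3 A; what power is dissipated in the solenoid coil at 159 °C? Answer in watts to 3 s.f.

2370 W

A = π(0.644/2 mm)² = π(3.2200e-04 m)² = 3.257e-07 m²
R₍0₎ = ρL/A = (1.72×10^-8)(219)/(3.257e-07) = 11.56 Ω
R₍159₎ = R₍0₎(1 + αΔT) = 11.56 × (1 + 0.0038×159) = 18.55 Ω
P = I²R = (11.3)² × 18.55 = 2370 W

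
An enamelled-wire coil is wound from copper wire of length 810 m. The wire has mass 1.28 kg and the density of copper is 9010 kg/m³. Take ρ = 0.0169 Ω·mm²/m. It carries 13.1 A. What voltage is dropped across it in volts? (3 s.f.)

ρ = 0.0169 Ω·mm²/m = 1.69×10^-8 Ω·m
A = m/(density·L) = 1.28/(9010×810) = 1.7539e-07 m²
R = ρL/A = (1.69×10^-8)(810)/(1.7539e-07) = 78.05 Ω
V = IR = 13.1 × 78.05 = 1020 V

1020 V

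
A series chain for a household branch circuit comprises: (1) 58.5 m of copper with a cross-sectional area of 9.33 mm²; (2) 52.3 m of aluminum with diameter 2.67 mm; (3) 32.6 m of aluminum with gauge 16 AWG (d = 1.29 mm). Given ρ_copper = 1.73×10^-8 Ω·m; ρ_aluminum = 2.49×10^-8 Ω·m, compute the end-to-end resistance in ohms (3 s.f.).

0.962 Ω

Seg 1: A = 9.33 mm² = 9.330e-06 m²
R_1 = (1.73×10^-8)(58.5)/(9.330e-06) = 0.1085 Ω
Seg 2: A = π(d/2)² = π(1.3350e-03 m)² = 5.599e-06 m²
R_2 = (2.49×10^-8)(52.3)/(5.599e-06) = 0.2326 Ω
Seg 3: A = π(1.29/2 mm)² = π(6.4500e-04 m)² = 1.307e-06 m²
R_3 = (2.49×10^-8)(32.6)/(1.307e-06) = 0.6211 Ω
R_total = R_1 + R_2 + R_3 = 0.962 Ω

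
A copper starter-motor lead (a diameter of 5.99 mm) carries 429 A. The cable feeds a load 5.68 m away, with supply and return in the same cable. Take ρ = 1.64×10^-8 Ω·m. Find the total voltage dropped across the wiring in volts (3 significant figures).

2.84 V

A = π(d/2)² = π(2.9950e-03 m)² = 2.818e-05 m²
Total conductor length (both ways) L = 2 × 5.68 = 11.36 m
R = ρL/A = (1.64×10^-8)(11.36)/(2.818e-05) = 0.006611 Ω
V = IR = 429 × 0.006611 = 2.84 V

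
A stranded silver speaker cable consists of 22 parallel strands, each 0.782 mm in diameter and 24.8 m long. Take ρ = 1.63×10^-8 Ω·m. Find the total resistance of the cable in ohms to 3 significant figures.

0.0383 Ω

A_strand = π(3.9100e-04 m)² = 4.803e-07 m²
R_strand = ρL/A = (1.63×10^-8)(24.8)/(4.803e-07) = 0.8417 Ω
R_total = R_strand/N = 0.8417/22 = 0.0383 Ω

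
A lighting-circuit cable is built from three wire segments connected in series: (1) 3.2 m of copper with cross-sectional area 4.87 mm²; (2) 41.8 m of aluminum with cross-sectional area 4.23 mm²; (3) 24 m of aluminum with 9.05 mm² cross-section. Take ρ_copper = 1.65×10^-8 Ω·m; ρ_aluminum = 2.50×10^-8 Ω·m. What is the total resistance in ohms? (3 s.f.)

0.324 Ω

Seg 1: A = 4.87 mm² = 4.870e-06 m²
R_1 = (1.65×10^-8)(3.2)/(4.870e-06) = 0.01084 Ω
Seg 2: A = 4.23 mm² = 4.230e-06 m²
R_2 = (2.50×10^-8)(41.8)/(4.230e-06) = 0.247 Ω
Seg 3: A = 9.05 mm² = 9.050e-06 m²
R_3 = (2.50×10^-8)(24)/(9.050e-06) = 0.0663 Ω
R_total = R_1 + R_2 + R_3 = 0.324 Ω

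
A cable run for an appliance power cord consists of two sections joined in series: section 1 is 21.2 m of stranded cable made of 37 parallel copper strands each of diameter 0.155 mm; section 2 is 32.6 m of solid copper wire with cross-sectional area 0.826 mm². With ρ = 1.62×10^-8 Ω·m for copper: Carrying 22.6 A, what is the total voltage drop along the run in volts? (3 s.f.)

Section 1: A_strand = π(7.7500e-05)² = 1.887e-08 m²; R₁ = ρL/(N·A_s) = (1.62×10^-8)(21.2)/(37×1.887e-08) = 0.4919 Ω
Section 2: A = 0.826 mm² = 8.260e-07 m²
R₂ = (1.62×10^-8)(32.6)/(8.260e-07) = 0.6394 Ω
R = R₁ + R₂ = 1.131 Ω
V = IR = 22.6 × 1.131 = 25.6 V

25.6 V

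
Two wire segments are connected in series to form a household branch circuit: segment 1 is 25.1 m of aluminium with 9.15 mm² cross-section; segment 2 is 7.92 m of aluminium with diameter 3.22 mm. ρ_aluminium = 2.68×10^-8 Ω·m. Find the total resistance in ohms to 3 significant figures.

Segment 1: A = 9.15 mm² = 9.150e-06 m²
R₁ = ρL/A = (2.68×10^-8)(25.1)/(9.150e-06) = 0.07352 Ω
Segment 2: A = π(d/2)² = π(1.6100e-03 m)² = 8.143e-06 m²
R₂ = (2.68×10^-8)(7.92)/(8.143e-06) = 0.02607 Ω
R = R₁ + R₂ = 0.0996 Ω

0.0996 Ω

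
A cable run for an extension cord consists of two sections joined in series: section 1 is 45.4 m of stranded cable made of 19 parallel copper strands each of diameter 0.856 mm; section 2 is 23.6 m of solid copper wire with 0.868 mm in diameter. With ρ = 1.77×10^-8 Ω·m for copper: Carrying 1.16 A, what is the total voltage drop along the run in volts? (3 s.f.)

Section 1: A_strand = π(4.2800e-04)² = 5.755e-07 m²; R₁ = ρL/(N·A_s) = (1.77×10^-8)(45.4)/(19×5.755e-07) = 0.07349 Ω
Section 2: A = π(d/2)² = π(4.3400e-04 m)² = 5.917e-07 m²
R₂ = (1.77×10^-8)(23.6)/(5.917e-07) = 0.7059 Ω
R = R₁ + R₂ = 0.7794 Ω
V = IR = 1.16 × 0.7794 = 0.904 V

0.904 V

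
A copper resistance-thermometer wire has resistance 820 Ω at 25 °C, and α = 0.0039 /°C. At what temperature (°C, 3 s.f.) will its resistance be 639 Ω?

-31.6 °C

R = R₀(1 + α(T − T₀)) ⇒ T = T₀ + (R/R₀ − 1)/α
T = 25 + (639/820 − 1)/0.0039 = 25 + (-0.2207)/0.0039 = -31.6 °C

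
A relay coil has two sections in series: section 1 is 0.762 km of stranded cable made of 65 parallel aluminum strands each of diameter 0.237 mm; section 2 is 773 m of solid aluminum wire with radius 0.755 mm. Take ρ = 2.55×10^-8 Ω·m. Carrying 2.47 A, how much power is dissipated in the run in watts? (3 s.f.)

108 W

Section 1: A_strand = π(1.1850e-04)² = 4.412e-08 m²; R₁ = ρL/(N·A_s) = (2.55×10^-8)(762)/(65×4.412e-08) = 6.776 Ω
Section 2: A = πr² = π(7.5500e-04 m)² = 1.791e-06 m²
R₂ = (2.55×10^-8)(773)/(1.791e-06) = 11.01 Ω
R = R₁ + R₂ = 17.78 Ω
P = I²R = (2.47)² × 17.78 = 108 W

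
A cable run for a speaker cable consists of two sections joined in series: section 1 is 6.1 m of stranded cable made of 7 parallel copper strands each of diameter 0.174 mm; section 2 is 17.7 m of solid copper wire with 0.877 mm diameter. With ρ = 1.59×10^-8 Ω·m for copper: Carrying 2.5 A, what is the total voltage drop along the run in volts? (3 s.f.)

2.62 V

Section 1: A_strand = π(8.7000e-05)² = 2.378e-08 m²; R₁ = ρL/(N·A_s) = (1.59×10^-8)(6.1)/(7×2.378e-08) = 0.5827 Ω
Section 2: A = π(d/2)² = π(4.3850e-04 m)² = 6.041e-07 m²
R₂ = (1.59×10^-8)(17.7)/(6.041e-07) = 0.4659 Ω
R = R₁ + R₂ = 1.049 Ω
V = IR = 2.5 × 1.049 = 2.62 V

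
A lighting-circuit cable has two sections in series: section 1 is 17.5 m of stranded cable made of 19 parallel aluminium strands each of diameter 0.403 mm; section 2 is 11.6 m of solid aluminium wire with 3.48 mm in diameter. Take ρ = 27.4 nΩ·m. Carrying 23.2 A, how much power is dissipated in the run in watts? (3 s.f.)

ρ = 27.4 nΩ·m = 2.74×10^-8 Ω·m
Section 1: A_strand = π(2.0150e-04)² = 1.276e-07 m²; R₁ = ρL/(N·A_s) = (2.74×10^-8)(17.5)/(19×1.276e-07) = 0.1978 Ω
Section 2: A = π(d/2)² = π(1.7400e-03 m)² = 9.511e-06 m²
R₂ = (2.74×10^-8)(11.6)/(9.511e-06) = 0.03342 Ω
R = R₁ + R₂ = 0.2313 Ω
P = I²R = (23.2)² × 0.2313 = 124 W

124 W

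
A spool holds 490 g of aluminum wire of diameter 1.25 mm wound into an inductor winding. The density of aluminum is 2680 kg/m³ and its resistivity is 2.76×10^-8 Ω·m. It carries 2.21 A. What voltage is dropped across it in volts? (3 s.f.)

A = π(d/2)² = π(6.2500e-04 m)² = 1.2272e-06 m²
L = m/(density·A) = 0.49/(2680×1.2272e-06) = 149 m
R = ρL/A = (2.76×10^-8)(149)/(1.2272e-06) = 3.351 Ω
V = IR = 2.21 × 3.351 = 7.41 V

7.41 V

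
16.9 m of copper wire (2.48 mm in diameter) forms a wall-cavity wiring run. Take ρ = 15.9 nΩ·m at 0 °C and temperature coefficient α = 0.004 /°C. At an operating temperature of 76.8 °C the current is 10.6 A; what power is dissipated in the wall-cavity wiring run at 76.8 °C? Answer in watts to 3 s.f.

ρ = 15.9 nΩ·m = 1.59×10^-8 Ω·m
A = π(d/2)² = π(1.2400e-03 m)² = 4.831e-06 m²
R₍0₎ = ρL/A = (1.59×10^-8)(16.9)/(4.831e-06) = 0.05563 Ω
R₍76.8₎ = R₍0₎(1 + αΔT) = 0.05563 × (1 + 0.004×76.8) = 0.07272 Ω
P = I²R = (10.6)² × 0.07272 = 8.17 W

8.17 W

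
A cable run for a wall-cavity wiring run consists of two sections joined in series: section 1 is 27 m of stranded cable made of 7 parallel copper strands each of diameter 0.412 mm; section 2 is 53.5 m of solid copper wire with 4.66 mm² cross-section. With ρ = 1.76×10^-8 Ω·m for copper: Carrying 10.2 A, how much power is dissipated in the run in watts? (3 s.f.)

74.0 W

Section 1: A_strand = π(2.0600e-04)² = 1.333e-07 m²; R₁ = ρL/(N·A_s) = (1.76×10^-8)(27)/(7×1.333e-07) = 0.5092 Ω
Section 2: A = 4.66 mm² = 4.660e-06 m²
R₂ = (1.76×10^-8)(53.5)/(4.660e-06) = 0.2021 Ω
R = R₁ + R₂ = 0.7113 Ω
P = I²R = (10.2)² × 0.7113 = 74.0 W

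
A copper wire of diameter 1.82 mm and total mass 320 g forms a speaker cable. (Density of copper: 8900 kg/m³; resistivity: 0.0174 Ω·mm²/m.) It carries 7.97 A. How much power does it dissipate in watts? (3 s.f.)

ρ = 0.0174 Ω·mm²/m = 1.74×10^-8 Ω·m
A = π(d/2)² = π(9.1000e-04 m)² = 2.6016e-06 m²
L = m/(density·A) = 0.32/(8900×2.6016e-06) = 13.82 m
R = ρL/A = (1.74×10^-8)(13.82)/(2.6016e-06) = 0.09244 Ω
P = I²R = (7.97)² × 0.09244 = 5.87 W

5.87 W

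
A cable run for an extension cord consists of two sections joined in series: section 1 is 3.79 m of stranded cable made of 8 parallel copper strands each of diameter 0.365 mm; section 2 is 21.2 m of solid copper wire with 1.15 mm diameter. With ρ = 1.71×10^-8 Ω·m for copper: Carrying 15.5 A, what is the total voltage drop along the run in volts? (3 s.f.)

Section 1: A_strand = π(1.8250e-04)² = 1.046e-07 m²; R₁ = ρL/(N·A_s) = (1.71×10^-8)(3.79)/(8×1.046e-07) = 0.07742 Ω
Section 2: A = π(d/2)² = π(5.7500e-04 m)² = 1.039e-06 m²
R₂ = (1.71×10^-8)(21.2)/(1.039e-06) = 0.349 Ω
R = R₁ + R₂ = 0.4264 Ω
V = IR = 15.5 × 0.4264 = 6.61 V

6.61 V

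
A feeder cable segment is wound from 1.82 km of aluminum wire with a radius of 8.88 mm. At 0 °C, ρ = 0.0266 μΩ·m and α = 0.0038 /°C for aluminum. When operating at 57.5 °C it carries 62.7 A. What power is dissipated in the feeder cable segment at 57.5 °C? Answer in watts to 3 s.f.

936 W

ρ = 0.0266 μΩ·m = 2.66×10^-8 Ω·m
A = πr² = π(8.8800e-03 m)² = 2.477e-04 m²
R₍0₎ = ρL/A = (2.66×10^-8)(1820)/(2.477e-04) = 0.1954 Ω
R₍57.5₎ = R₍0₎(1 + αΔT) = 0.1954 × (1 + 0.0038×57.5) = 0.2381 Ω
P = I²R = (62.7)² × 0.2381 = 936 W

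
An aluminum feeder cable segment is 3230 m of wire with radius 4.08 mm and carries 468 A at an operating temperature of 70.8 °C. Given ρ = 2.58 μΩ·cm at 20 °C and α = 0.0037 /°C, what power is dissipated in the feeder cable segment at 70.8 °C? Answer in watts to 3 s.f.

4.15×10^5 W

ρ = 2.58 μΩ·cm = 2.58×10^-8 Ω·m
A = πr² = π(4.0800e-03 m)² = 5.230e-05 m²
R₍20₎ = ρL/A = (2.58×10^-8)(3230)/(5.230e-05) = 1.593 Ω
R₍70.8₎ = R₍20₎(1 + αΔT) = 1.593 × (1 + 0.0037×50.8) = 1.893 Ω
P = I²R = (468)² × 1.893 = 4.15×10^5 W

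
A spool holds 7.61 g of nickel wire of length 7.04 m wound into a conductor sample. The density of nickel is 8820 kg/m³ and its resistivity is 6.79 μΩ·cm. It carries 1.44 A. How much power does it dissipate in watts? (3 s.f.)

8.09 W

ρ = 6.79 μΩ·cm = 6.79×10^-8 Ω·m
A = m/(density·L) = 0.00761/(8820×7.04) = 1.2256e-07 m²
R = ρL/A = (6.79×10^-8)(7.04)/(1.2256e-07) = 3.9 Ω
P = I²R = (1.44)² × 3.9 = 8.09 W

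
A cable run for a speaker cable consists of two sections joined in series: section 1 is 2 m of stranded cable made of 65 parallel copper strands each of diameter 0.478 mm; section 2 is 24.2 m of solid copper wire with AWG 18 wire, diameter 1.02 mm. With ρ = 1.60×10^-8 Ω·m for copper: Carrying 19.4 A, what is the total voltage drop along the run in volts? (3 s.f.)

9.25 V

Section 1: A_strand = π(2.3900e-04)² = 1.795e-07 m²; R₁ = ρL/(N·A_s) = (1.60×10^-8)(2)/(65×1.795e-07) = 0.002743 Ω
Section 2: A = π(1.02/2 mm)² = π(5.1000e-04 m)² = 8.171e-07 m²
R₂ = (1.60×10^-8)(24.2)/(8.171e-07) = 0.4739 Ω
R = R₁ + R₂ = 0.4766 Ω
V = IR = 19.4 × 0.4766 = 9.25 V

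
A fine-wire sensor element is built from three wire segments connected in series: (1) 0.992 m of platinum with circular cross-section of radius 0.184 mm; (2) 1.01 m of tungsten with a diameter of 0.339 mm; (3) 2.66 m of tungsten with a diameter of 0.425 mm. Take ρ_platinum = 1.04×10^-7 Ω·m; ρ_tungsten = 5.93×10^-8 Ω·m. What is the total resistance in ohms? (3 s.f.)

Seg 1: A = πr² = π(1.8400e-04 m)² = 1.064e-07 m²
R_1 = (1.04×10^-7)(0.992)/(1.064e-07) = 0.97 Ω
Seg 2: A = π(d/2)² = π(1.6950e-04 m)² = 9.026e-08 m²
R_2 = (5.93×10^-8)(1.01)/(9.026e-08) = 0.6636 Ω
Seg 3: A = π(d/2)² = π(2.1250e-04 m)² = 1.419e-07 m²
R_3 = (5.93×10^-8)(2.66)/(1.419e-07) = 1.112 Ω
R_total = R_1 + R_2 + R_3 = 2.75 Ω

2.75 Ω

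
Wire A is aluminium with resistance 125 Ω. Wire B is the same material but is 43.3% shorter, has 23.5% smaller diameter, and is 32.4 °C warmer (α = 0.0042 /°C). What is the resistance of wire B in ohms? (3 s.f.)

138 Ω

R ∝ ρL/d² with ρ ∝ (1+αΔT), so R_B/R_A = (1 − 43.3/100) × (1 − 23.5/100)⁻² × (1 + 0.0042×32.4)
= 0.567 × 1.709 × 1.136 = 1.101
R_B = 1.101 × 125 = 138 Ω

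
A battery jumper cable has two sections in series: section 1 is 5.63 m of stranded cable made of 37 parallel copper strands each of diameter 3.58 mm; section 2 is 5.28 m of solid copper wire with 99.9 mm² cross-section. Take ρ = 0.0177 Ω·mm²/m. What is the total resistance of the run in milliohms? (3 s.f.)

ρ = 0.0177 Ω·mm²/m = 1.77×10^-8 Ω·m
Section 1: A_strand = π(1.7900e-03)² = 1.007e-05 m²; R₁ = ρL/(N·A_s) = (1.77×10^-8)(5.63)/(37×1.007e-05) = 2.676×10^-4 Ω
Section 2: A = 99.9 mm² = 9.990e-05 m²
R₂ = (1.77×10^-8)(5.28)/(9.990e-05) = 9.355×10^-4 Ω
R = R₁ + R₂ = 1.20 mΩ

1.20 mΩ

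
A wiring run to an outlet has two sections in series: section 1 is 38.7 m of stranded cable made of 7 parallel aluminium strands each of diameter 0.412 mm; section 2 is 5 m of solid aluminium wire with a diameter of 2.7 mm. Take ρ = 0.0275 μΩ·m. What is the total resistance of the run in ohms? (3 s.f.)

ρ = 0.0275 μΩ·m = 2.75×10^-8 Ω·m
Section 1: A_strand = π(2.0600e-04)² = 1.333e-07 m²; R₁ = ρL/(N·A_s) = (2.75×10^-8)(38.7)/(7×1.333e-07) = 1.14 Ω
Section 2: A = π(d/2)² = π(1.3500e-03 m)² = 5.726e-06 m²
R₂ = (2.75×10^-8)(5)/(5.726e-06) = 0.02402 Ω
R = R₁ + R₂ = 1.16 Ω

1.16 Ω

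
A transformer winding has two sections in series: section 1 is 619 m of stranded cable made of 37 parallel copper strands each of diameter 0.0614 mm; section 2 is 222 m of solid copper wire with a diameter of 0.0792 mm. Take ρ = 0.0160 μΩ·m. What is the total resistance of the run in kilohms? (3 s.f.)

0.811 kΩ

ρ = 0.0160 μΩ·m = 1.60×10^-8 Ω·m
Section 1: A_strand = π(3.0700e-05)² = 2.961e-09 m²; R₁ = ρL/(N·A_s) = (1.60×10^-8)(619)/(37×2.961e-09) = 90.4 Ω
Section 2: A = π(d/2)² = π(3.9600e-05 m)² = 4.927e-09 m²
R₂ = (1.60×10^-8)(222)/(4.927e-09) = 721 Ω
R = R₁ + R₂ = 0.811 kΩ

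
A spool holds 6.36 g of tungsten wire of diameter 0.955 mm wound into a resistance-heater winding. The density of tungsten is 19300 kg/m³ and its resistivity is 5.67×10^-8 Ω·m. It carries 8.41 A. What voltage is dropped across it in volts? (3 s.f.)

A = π(d/2)² = π(4.7750e-04 m)² = 7.1630e-07 m²
L = m/(density·A) = 0.00636/(19300×7.1630e-07) = 0.46 m
R = ρL/A = (5.67×10^-8)(0.46)/(7.1630e-07) = 0.03642 Ω
V = IR = 8.41 × 0.03642 = 0.306 V

0.306 V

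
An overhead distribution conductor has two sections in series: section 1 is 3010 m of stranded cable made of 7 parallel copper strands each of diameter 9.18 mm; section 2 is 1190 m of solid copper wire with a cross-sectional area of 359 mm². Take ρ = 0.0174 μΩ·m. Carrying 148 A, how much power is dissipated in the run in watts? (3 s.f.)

3740 W

ρ = 0.0174 μΩ·m = 1.74×10^-8 Ω·m
Section 1: A_strand = π(4.5900e-03)² = 6.619e-05 m²; R₁ = ρL/(N·A_s) = (1.74×10^-8)(3010)/(7×6.619e-05) = 0.113 Ω
Section 2: A = 359 mm² = 3.590e-04 m²
R₂ = (1.74×10^-8)(1190)/(3.590e-04) = 0.05768 Ω
R = R₁ + R₂ = 0.1707 Ω
P = I²R = (148)² × 0.1707 = 3740 W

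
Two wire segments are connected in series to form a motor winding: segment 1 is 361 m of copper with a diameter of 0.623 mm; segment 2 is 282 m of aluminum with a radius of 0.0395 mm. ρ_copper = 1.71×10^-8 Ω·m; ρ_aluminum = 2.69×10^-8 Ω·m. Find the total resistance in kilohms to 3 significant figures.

Segment 1: A = π(d/2)² = π(3.1150e-04 m)² = 3.048e-07 m²
R₁ = ρL/A = (1.71×10^-8)(361)/(3.048e-07) = 20.25 Ω
Segment 2: A = πr² = π(3.9500e-05 m)² = 4.902e-09 m²
R₂ = (2.69×10^-8)(282)/(4.902e-09) = 1548 Ω
R = R₁ + R₂ = 1.57 kΩ

1.57 kΩ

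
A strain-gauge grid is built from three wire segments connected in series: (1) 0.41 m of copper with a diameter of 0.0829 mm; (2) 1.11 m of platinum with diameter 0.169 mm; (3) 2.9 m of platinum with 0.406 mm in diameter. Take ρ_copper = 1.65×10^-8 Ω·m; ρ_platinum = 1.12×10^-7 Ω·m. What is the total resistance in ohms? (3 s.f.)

Seg 1: A = π(d/2)² = π(4.1450e-05 m)² = 5.398e-09 m²
R_1 = (1.65×10^-8)(0.41)/(5.398e-09) = 1.253 Ω
Seg 2: A = π(d/2)² = π(8.4500e-05 m)² = 2.243e-08 m²
R_2 = (1.12×10^-7)(1.11)/(2.243e-08) = 5.542 Ω
Seg 3: A = π(d/2)² = π(2.0300e-04 m)² = 1.295e-07 m²
R_3 = (1.12×10^-7)(2.9)/(1.295e-07) = 2.509 Ω
R_total = R_1 + R_2 + R_3 = 9.30 Ω

9.30 Ω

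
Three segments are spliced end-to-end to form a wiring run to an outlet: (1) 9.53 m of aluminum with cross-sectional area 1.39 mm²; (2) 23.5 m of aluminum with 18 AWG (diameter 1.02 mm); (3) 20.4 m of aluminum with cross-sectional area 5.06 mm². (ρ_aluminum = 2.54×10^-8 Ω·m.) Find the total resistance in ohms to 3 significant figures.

Seg 1: A = 1.39 mm² = 1.390e-06 m²
R_1 = (2.54×10^-8)(9.53)/(1.390e-06) = 0.1741 Ω
Seg 2: A = π(1.02/2 mm)² = π(5.1000e-04 m)² = 8.171e-07 m²
R_2 = (2.54×10^-8)(23.5)/(8.171e-07) = 0.7305 Ω
Seg 3: A = 5.06 mm² = 5.060e-06 m²
R_3 = (2.54×10^-8)(20.4)/(5.060e-06) = 0.1024 Ω
R_total = R_1 + R_2 + R_3 = 1.01 Ω

1.01 Ω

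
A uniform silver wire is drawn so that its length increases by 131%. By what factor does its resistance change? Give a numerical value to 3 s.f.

k = 1 + 131/100 = 2.31; volume constant ⇒ A' = A/k, so R' = k²R.
Factor = 5.34

5.34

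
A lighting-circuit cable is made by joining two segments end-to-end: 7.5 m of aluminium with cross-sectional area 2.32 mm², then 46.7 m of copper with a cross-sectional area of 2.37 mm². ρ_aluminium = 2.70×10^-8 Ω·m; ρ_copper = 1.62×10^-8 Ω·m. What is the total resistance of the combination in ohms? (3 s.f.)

Segment 1: A = 2.32 mm² = 2.320e-06 m²
R₁ = ρL/A = (2.70×10^-8)(7.5)/(2.320e-06) = 0.08728 Ω
Segment 2: A = 2.37 mm² = 2.370e-06 m²
R₂ = (1.62×10^-8)(46.7)/(2.370e-06) = 0.3192 Ω
R = R₁ + R₂ = 0.406 Ω

0.406 Ω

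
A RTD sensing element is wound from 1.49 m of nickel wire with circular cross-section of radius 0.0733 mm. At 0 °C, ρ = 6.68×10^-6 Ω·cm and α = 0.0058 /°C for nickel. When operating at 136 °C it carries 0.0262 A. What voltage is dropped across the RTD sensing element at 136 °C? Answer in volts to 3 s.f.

0.276 V

ρ = 6.68×10^-6 Ω·cm = 6.68×10^-8 Ω·m
A = πr² = π(7.3300e-05 m)² = 1.688e-08 m²
R₍0₎ = ρL/A = (6.68×10^-8)(1.49)/(1.688e-08) = 5.897 Ω
R₍136₎ = R₍0₎(1 + αΔT) = 5.897 × (1 + 0.0058×136) = 10.55 Ω
V = IR = 0.0262 × 10.55 = 0.276 V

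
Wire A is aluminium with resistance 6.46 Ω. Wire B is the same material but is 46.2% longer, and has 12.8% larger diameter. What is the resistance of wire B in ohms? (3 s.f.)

R ∝ L/d², so R_B/R_A = (1 + 46.2/100) × (1 + 12.8/100)⁻²
= 1.462 × 0.7859 = 1.149
R_B = 1.149 × 6.46 = 7.42 Ω

7.42 Ω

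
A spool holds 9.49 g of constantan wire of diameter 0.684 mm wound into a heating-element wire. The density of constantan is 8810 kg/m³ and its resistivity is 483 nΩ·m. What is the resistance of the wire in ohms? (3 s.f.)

3.85 Ω

ρ = 483 nΩ·m = 4.83×10^-7 Ω·m
A = π(d/2)² = π(3.4200e-04 m)² = 3.6745e-07 m²
L = m/(density·A) = 0.00949/(8810×3.6745e-07) = 2.931 m
R = ρL/A = (4.83×10^-7)(2.931)/(3.6745e-07) = 3.85 Ω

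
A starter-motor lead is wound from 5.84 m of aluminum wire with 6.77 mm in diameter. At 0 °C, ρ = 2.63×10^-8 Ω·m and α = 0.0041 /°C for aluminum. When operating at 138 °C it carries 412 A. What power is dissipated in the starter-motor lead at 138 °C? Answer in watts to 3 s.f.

1130 W

A = π(d/2)² = π(3.3850e-03 m)² = 3.600e-05 m²
R₍0₎ = ρL/A = (2.63×10^-8)(5.84)/(3.600e-05) = 0.004267 Ω
R₍138₎ = R₍0₎(1 + αΔT) = 0.004267 × (1 + 0.0041×138) = 0.006681 Ω
P = I²R = (412)² × 0.006681 = 1130 W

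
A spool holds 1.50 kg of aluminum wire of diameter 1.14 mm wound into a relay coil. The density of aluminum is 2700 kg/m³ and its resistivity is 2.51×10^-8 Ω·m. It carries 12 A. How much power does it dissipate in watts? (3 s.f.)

A = π(d/2)² = π(5.7000e-04 m)² = 1.0207e-06 m²
L = m/(density·A) = 1.5/(2700×1.0207e-06) = 544.3 m
R = ρL/A = (2.51×10^-8)(544.3)/(1.0207e-06) = 13.38 Ω
P = I²R = (12)² × 13.38 = 1930 W

1930 W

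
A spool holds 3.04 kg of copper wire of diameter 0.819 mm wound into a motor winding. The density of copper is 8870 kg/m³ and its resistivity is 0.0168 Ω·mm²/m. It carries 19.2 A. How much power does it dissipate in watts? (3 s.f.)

ρ = 0.0168 Ω·mm²/m = 1.68×10^-8 Ω·m
A = π(d/2)² = π(4.0950e-04 m)² = 5.2681e-07 m²
L = m/(density·A) = 3.04/(8870×5.2681e-07) = 650.6 m
R = ρL/A = (1.68×10^-8)(650.6)/(5.2681e-07) = 20.75 Ω
P = I²R = (19.2)² × 20.75 = 7650 W

7650 W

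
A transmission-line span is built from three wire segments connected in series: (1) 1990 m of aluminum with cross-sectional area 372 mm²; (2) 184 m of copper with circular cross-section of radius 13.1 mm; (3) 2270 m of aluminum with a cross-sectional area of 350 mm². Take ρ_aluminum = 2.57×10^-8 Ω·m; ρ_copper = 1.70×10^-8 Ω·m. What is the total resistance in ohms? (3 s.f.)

0.310 Ω

Seg 1: A = 372 mm² = 3.720e-04 m²
R_1 = (2.57×10^-8)(1990)/(3.720e-04) = 0.1375 Ω
Seg 2: A = πr² = π(1.3100e-02 m)² = 5.391e-04 m²
R_2 = (1.70×10^-8)(184)/(5.391e-04) = 0.005802 Ω
Seg 3: A = 350 mm² = 3.500e-04 m²
R_3 = (2.57×10^-8)(2270)/(3.500e-04) = 0.1667 Ω
R_total = R_1 + R_2 + R_3 = 0.310 Ω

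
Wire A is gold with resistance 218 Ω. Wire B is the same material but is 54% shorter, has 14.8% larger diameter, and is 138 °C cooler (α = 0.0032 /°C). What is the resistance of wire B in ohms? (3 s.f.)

R ∝ ρL/d² with ρ ∝ (1+αΔT), so R_B/R_A = (1 − 54/100) × (1 + 14.8/100)⁻² × (1 − 0.0032×138)
= 0.46 × 0.7588 × 0.5584 = 0.1949
R_B = 0.1949 × 218 = 42.5 Ω

42.5 Ω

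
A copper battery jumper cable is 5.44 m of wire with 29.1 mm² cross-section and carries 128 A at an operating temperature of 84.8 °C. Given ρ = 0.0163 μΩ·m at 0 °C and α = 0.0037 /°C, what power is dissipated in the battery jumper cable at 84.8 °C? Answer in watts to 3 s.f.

ρ = 0.0163 μΩ·m = 1.63×10^-8 Ω·m
A = 29.1 mm² = 2.910e-05 m²
R₍0₎ = ρL/A = (1.63×10^-8)(5.44)/(2.910e-05) = 0.003047 Ω
R₍84.8₎ = R₍0₎(1 + αΔT) = 0.003047 × (1 + 0.0037×84.8) = 0.004003 Ω
P = I²R = (128)² × 0.004003 = 65.6 W

65.6 W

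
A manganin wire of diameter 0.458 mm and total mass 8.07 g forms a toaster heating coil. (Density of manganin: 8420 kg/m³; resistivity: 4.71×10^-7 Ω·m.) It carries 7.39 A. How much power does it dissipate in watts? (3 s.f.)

A = π(d/2)² = π(2.2900e-04 m)² = 1.6475e-07 m²
L = m/(density·A) = 0.00807/(8420×1.6475e-07) = 5.818 m
R = ρL/A = (4.71×10^-7)(5.818)/(1.6475e-07) = 16.63 Ω
P = I²R = (7.39)² × 16.63 = 908 W

908 W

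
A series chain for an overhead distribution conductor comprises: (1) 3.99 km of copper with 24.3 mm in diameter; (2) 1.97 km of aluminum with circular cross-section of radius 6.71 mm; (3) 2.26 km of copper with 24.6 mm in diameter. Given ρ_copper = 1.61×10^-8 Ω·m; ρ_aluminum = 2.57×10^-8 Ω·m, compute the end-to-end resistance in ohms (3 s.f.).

Seg 1: A = π(d/2)² = π(1.2150e-02 m)² = 4.638e-04 m²
R_1 = (1.61×10^-8)(3990)/(4.638e-04) = 0.1385 Ω
Seg 2: A = πr² = π(6.7100e-03 m)² = 1.414e-04 m²
R_2 = (2.57×10^-8)(1970)/(1.414e-04) = 0.3579 Ω
Seg 3: A = π(d/2)² = π(1.2300e-02 m)² = 4.753e-04 m²
R_3 = (1.61×10^-8)(2260)/(4.753e-04) = 0.07656 Ω
R_total = R_1 + R_2 + R_3 = 0.573 Ω

0.573 Ω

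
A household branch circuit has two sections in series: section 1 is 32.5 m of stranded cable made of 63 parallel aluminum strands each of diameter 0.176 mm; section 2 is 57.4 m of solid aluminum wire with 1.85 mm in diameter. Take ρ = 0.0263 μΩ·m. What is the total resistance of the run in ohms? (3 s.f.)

ρ = 0.0263 μΩ·m = 2.63×10^-8 Ω·m
Section 1: A_strand = π(8.8000e-05)² = 2.433e-08 m²; R₁ = ρL/(N·A_s) = (2.63×10^-8)(32.5)/(63×2.433e-08) = 0.5577 Ω
Section 2: A = π(d/2)² = π(9.2500e-04 m)² = 2.688e-06 m²
R₂ = (2.63×10^-8)(57.4)/(2.688e-06) = 0.5616 Ω
R = R₁ + R₂ = 1.12 Ω

1.12 Ω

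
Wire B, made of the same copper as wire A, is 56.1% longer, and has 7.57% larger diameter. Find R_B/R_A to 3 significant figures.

1.35

R ∝ L/d², so R_B/R_A = (1 + 56.1/100) × (1 + 7.57/100)⁻²
= 1.561 × 0.8642 = 1.35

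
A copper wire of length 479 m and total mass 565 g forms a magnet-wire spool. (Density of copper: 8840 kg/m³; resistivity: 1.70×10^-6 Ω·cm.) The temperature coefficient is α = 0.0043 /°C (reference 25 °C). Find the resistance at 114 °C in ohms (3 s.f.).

84.4 Ω

ρ = 1.70×10^-6 Ω·cm = 1.70×10^-8 Ω·m
A = m/(density·L) = 0.565/(8840×479) = 1.3343e-07 m²
R = ρL/A = (1.70×10^-8)(479)/(1.3343e-07) = 61.03 Ω
R(114 °C) = 61.03 × (1 + 0.0043×89) = 84.4 Ω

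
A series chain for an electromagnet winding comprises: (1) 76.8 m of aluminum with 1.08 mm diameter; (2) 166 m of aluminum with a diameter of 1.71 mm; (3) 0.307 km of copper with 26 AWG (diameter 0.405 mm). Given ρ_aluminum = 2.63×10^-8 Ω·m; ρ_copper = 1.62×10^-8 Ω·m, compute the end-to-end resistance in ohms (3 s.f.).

42.7 Ω

Seg 1: A = π(d/2)² = π(5.4000e-04 m)² = 9.161e-07 m²
R_1 = (2.63×10^-8)(76.8)/(9.161e-07) = 2.205 Ω
Seg 2: A = π(d/2)² = π(8.5500e-04 m)² = 2.297e-06 m²
R_2 = (2.63×10^-8)(166)/(2.297e-06) = 1.901 Ω
Seg 3: A = π(0.405/2 mm)² = π(2.0250e-04 m)² = 1.288e-07 m²
R_3 = (1.62×10^-8)(307)/(1.288e-07) = 38.61 Ω
R_total = R_1 + R_2 + R_3 = 42.7 Ω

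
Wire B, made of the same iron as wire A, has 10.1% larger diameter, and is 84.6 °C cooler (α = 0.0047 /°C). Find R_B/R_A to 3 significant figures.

R ∝ ρL/d² with ρ ∝ (1+αΔT), so R_B/R_A = (1 + 10.1/100)⁻² × (1 − 0.0047×84.6)
= 0.8249 × 0.6024 = 0.497

0.497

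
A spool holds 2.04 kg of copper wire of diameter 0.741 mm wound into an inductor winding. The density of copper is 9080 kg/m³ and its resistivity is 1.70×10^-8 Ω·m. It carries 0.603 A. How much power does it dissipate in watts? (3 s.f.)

7.47 W

A = π(d/2)² = π(3.7050e-04 m)² = 4.3125e-07 m²
L = m/(density·A) = 2.04/(9080×4.3125e-07) = 521 m
R = ρL/A = (1.70×10^-8)(521)/(4.3125e-07) = 20.54 Ω
P = I²R = (0.603)² × 20.54 = 7.47 W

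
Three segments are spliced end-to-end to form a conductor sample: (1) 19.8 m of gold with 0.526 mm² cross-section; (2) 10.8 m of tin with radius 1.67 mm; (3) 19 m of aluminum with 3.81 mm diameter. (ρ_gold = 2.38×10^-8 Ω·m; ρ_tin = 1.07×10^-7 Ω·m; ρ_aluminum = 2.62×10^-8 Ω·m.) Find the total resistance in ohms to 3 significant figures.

1.07 Ω

Seg 1: A = 0.526 mm² = 5.260e-07 m²
R_1 = (2.38×10^-8)(19.8)/(5.260e-07) = 0.8959 Ω
Seg 2: A = πr² = π(1.6700e-03 m)² = 8.762e-06 m²
R_2 = (1.07×10^-7)(10.8)/(8.762e-06) = 0.1319 Ω
Seg 3: A = π(d/2)² = π(1.9050e-03 m)² = 1.140e-05 m²
R_3 = (2.62×10^-8)(19)/(1.140e-05) = 0.04366 Ω
R_total = R_1 + R_2 + R_3 = 1.07 Ω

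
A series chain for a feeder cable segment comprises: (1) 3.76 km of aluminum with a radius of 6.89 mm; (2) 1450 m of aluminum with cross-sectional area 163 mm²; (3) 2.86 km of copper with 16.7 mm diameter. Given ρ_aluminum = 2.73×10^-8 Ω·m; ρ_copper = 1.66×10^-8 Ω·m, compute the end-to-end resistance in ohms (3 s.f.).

1.15 Ω

Seg 1: A = πr² = π(6.8900e-03 m)² = 1.491e-04 m²
R_1 = (2.73×10^-8)(3760)/(1.491e-04) = 0.6883 Ω
Seg 2: A = 163 mm² = 1.630e-04 m²
R_2 = (2.73×10^-8)(1450)/(1.630e-04) = 0.2429 Ω
Seg 3: A = π(d/2)² = π(8.3500e-03 m)² = 2.190e-04 m²
R_3 = (1.66×10^-8)(2860)/(2.190e-04) = 0.2167 Ω
R_total = R_1 + R_2 + R_3 = 1.15 Ω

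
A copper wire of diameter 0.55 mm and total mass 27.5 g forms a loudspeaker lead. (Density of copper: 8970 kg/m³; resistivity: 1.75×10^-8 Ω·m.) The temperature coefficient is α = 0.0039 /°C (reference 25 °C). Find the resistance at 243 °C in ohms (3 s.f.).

1.76 Ω

A = π(d/2)² = π(2.7500e-04 m)² = 2.3758e-07 m²
L = m/(density·A) = 0.0275/(8970×2.3758e-07) = 12.9 m
R = ρL/A = (1.75×10^-8)(12.9)/(2.3758e-07) = 0.9505 Ω
R(243 °C) = 0.9505 × (1 + 0.0039×218) = 1.76 Ω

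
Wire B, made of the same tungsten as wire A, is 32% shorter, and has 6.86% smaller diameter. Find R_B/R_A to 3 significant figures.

0.784

R ∝ L/d², so R_B/R_A = (1 − 32/100) × (1 − 6.86/100)⁻²
= 0.68 × 1.153 = 0.784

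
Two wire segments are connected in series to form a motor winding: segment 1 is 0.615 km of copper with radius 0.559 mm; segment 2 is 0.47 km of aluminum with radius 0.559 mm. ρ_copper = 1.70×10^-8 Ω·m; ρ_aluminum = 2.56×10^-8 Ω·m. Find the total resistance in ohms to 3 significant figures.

22.9 Ω

Segment 1: A = πr² = π(5.5900e-04 m)² = 9.817e-07 m²
R₁ = ρL/A = (1.70×10^-8)(615)/(9.817e-07) = 10.65 Ω
R₂ = (2.56×10^-8)(470)/(9.817e-07) = 12.26 Ω
R = R₁ + R₂ = 22.9 Ω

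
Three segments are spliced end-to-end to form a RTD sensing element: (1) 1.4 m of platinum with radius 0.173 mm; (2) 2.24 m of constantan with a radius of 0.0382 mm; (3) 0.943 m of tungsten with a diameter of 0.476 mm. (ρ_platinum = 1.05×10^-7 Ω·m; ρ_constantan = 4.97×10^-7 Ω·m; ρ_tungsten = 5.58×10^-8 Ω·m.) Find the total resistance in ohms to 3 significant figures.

Seg 1: A = πr² = π(1.7300e-04 m)² = 9.402e-08 m²
R_1 = (1.05×10^-7)(1.4)/(9.402e-08) = 1.563 Ω
Seg 2: A = πr² = π(3.8200e-05 m)² = 4.584e-09 m²
R_2 = (4.97×10^-7)(2.24)/(4.584e-09) = 242.8 Ω
Seg 3: A = π(d/2)² = π(2.3800e-04 m)² = 1.780e-07 m²
R_3 = (5.58×10^-8)(0.943)/(1.780e-07) = 0.2957 Ω
R_total = R_1 + R_2 + R_3 = 245 Ω

245 Ω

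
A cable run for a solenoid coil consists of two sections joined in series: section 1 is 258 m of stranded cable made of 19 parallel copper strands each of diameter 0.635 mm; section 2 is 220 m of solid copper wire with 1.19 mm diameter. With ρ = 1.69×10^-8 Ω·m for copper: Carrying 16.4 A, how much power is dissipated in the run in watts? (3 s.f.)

1090 W

Section 1: A_strand = π(3.1750e-04)² = 3.167e-07 m²; R₁ = ρL/(N·A_s) = (1.69×10^-8)(258)/(19×3.167e-07) = 0.7246 Ω
Section 2: A = π(d/2)² = π(5.9500e-04 m)² = 1.112e-06 m²
R₂ = (1.69×10^-8)(220)/(1.112e-06) = 3.343 Ω
R = R₁ + R₂ = 4.068 Ω
P = I²R = (16.4)² × 4.068 = 1090 W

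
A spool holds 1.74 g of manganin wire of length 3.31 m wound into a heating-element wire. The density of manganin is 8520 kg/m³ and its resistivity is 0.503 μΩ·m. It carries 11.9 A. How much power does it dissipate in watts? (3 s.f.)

ρ = 0.503 μΩ·m = 5.03×10^-7 Ω·m
A = m/(density·L) = 0.00174/(8520×3.31) = 6.1700e-08 m²
R = ρL/A = (5.03×10^-7)(3.31)/(6.1700e-08) = 26.98 Ω
P = I²R = (11.9)² × 26.98 = 3820 W

3820 W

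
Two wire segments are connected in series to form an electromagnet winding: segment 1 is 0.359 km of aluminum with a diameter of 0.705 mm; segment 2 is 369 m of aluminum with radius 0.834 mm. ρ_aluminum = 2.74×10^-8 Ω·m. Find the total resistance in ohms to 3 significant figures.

29.8 Ω

Segment 1: A = π(d/2)² = π(3.5250e-04 m)² = 3.904e-07 m²
R₁ = ρL/A = (2.74×10^-8)(359)/(3.904e-07) = 25.2 Ω
Segment 2: A = πr² = π(8.3400e-04 m)² = 2.185e-06 m²
R₂ = (2.74×10^-8)(369)/(2.185e-06) = 4.627 Ω
R = R₁ + R₂ = 29.8 Ω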